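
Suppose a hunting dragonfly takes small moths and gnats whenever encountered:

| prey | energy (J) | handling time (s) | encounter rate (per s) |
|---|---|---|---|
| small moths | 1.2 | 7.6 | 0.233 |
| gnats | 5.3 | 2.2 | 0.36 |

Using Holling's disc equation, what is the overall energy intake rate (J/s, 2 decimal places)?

0.61 J/s

R = (0.233×1.2 + 0.36×5.3) / (1 + 0.233×7.6 + 0.36×2.2) = 2.188/3.563 = 0.614 J/s.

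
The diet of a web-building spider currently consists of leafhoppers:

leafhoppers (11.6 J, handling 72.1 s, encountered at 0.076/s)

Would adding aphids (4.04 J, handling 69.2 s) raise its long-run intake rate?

No

Current rate: (0.076×11.6)/(1 + 0.076×72.1) = 0.1361 J/s.
Profitability of aphids: 4.04/69.2 = 0.05838 J/s.
Since 0.05838 < R, time spent handling aphids is better spent searching.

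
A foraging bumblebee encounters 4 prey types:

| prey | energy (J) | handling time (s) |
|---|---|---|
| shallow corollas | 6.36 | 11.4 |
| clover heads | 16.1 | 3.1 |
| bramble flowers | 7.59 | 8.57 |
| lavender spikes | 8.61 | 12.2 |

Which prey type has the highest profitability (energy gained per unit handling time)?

clover heads

Profitability E/h (J/s): shallow corollas = 6.36/11.4 = 0.558, clover heads = 16.1/3.1 = 5.19, bramble flowers = 7.59/8.57 = 0.886, lavender spikes = 8.61/12.2 = 0.706.
Ranked: clover heads > bramble flowers > lavender spikes > shallow corollas.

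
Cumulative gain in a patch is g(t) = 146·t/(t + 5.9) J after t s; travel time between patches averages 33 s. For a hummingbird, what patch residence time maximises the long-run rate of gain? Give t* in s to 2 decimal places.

13.95 s

Maximise g(t)/(T+t): set derivative to zero → g'(t)(T+t) = g(t).
g'(t) = 146·5.9/(t + 5.9)². Setting 146·5.9/(t+5.9)² = 146t/[(t+5.9)(33+t)] gives 5.9(33+t) = t(t+5.9), so t² = 5.9×33 = 194.7.
t* = √194.7 = 13.95 s.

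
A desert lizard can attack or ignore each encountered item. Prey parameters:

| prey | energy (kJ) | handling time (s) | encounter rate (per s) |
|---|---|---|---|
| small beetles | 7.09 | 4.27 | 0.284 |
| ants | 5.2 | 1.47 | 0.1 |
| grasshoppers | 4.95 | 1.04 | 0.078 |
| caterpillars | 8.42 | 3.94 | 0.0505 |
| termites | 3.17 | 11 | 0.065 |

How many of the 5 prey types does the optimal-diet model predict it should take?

Profitabilities (E/h, kJ/s): grasshoppers 4.76, ants 3.54, caterpillars 2.14, small beetles 1.66, termites 0.288. Add prey in this order while the next type's profitability exceeds the intake rate on those already taken.
Rate on top 1: 0.3571. ants: 3.54 > 0.3571 → include.
Rate on top 2: 0.7378. caterpillars: 2.14 > 0.7378 → include.
Rate on top 3: 0.9329. small beetles: 1.66 > 0.9329 → include.
Rate on top 4: 1.267. termites: 0.288 < 1.267 → exclude; stop.
Optimal diet: grasshoppers, ants, caterpillars, small beetles — 4 of 5 types.

4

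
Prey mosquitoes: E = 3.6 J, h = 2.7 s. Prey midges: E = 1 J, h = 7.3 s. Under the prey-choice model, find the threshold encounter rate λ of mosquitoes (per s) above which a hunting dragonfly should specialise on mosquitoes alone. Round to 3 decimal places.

0.042 per s

Drop midges once their profitability E₂/h₂ falls below the rate achievable on mosquitoes alone: E₂/h₂ = λE₁/(1 + λh₁).
Solve for λ: λE₁h₂ = E₂(1 + λh₁) → λ(E₁h₂ − E₂h₁) = E₂ → λ = E₂/(E₁h₂ − E₂h₁).
λ = 1/(3.6×7.3 − 1×2.7) = 1/23.58 = 0.04241 per s.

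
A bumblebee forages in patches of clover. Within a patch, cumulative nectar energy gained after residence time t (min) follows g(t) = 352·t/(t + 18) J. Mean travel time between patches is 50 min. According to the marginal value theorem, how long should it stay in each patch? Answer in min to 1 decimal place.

Optimal t* satisfies g'(t*) = g(t*)/(T + t*).
g'(t) = 352·18/(t + 18)². Setting 352·18/(t+18)² = 352t/[(t+18)(50+t)] gives 18(50+t) = t(t+18), so t² = 18×50 = 900.
t* = √900 = 30 min.

30.0 min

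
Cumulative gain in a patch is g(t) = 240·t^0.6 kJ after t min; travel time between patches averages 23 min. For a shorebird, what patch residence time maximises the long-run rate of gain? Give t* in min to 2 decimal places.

34.50 min

By the marginal value theorem, leave when the instantaneous gain rate g'(t) equals the habitat-wide average g(t)/(T + t).
g'(t) = 0.6·240·t^-0.4. Setting 0.6·240·t^-0.4 = 240·t^0.6/(23+t) gives 0.6(23+t) = t, so 0.40·t = 0.6×23.
t* = 0.6×23/0.40 = 34.5 min.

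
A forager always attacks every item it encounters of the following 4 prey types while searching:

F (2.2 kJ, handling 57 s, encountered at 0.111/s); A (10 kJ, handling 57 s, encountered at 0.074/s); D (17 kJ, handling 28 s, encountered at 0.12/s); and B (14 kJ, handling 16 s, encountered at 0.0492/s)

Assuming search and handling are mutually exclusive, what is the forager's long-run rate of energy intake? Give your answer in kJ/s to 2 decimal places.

Energy encountered per unit search time: 0.111×2.2 + 0.074×10 + 0.12×17 + 0.0492×14 = 3.713 kJ/s.
Handling time per unit search time: 0.111×57 + 0.074×57 + 0.12×28 + 0.0492×16 = 14.69.
Rate = 3.713/(1 + 14.69) = 0.2366 kJ/s.

0.24 kJ/s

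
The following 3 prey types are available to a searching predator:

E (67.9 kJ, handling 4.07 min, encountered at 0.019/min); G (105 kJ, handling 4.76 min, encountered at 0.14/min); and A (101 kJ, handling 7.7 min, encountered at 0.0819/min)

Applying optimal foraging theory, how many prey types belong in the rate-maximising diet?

Rank by E/h (kJ/min): G 22.1, E 16.7, A 13.1. Include each in turn until the next type's E/h falls below the running intake rate.
Rate on top 1: 8.821. E: 16.7 > 8.821 → include.
Rate on top 2: 9.17. A: 13.1 > 9.17 → include.
Optimal diet: G, E, A — 3 of 3 types.

3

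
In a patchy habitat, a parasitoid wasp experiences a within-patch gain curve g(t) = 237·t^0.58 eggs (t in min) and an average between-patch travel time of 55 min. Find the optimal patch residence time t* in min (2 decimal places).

75.95 min

Maximise g(t)/(T+t): set derivative to zero → g'(t)(T+t) = g(t).
g'(t) = 0.58·237·t^-0.42. Setting 0.58·237·t^-0.42 = 237·t^0.58/(55+t) gives 0.58(55+t) = t, so 0.42·t = 0.58×55.
t* = 0.58×55/0.42 = 75.95 min.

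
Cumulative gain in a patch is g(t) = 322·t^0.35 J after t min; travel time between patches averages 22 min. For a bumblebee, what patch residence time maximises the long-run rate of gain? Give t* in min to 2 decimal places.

By the marginal value theorem, leave when the instantaneous gain rate g'(t) equals the habitat-wide average g(t)/(T + t).
g'(t) = 0.35·322·t^-0.65. Setting 0.35·322·t^-0.65 = 322·t^0.35/(22+t) gives 0.35(22+t) = t, so 0.65·t = 0.35×22.
t* = 0.35×22/0.65 = 11.85 min.

11.85 min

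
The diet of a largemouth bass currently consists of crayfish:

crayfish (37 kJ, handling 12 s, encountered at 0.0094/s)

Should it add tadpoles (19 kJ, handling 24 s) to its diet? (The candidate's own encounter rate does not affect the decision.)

Intake rate on the current diet: R = (0.0094×37) / (1 + 0.0094×12) = 0.3478/1.113 = 0.3125 kJ/s.
tadpoles: E/h = 19/24 = 0.7917 kJ/s.
Since 0.7917 > R, including tadpoles increases the long-run rate.

Yes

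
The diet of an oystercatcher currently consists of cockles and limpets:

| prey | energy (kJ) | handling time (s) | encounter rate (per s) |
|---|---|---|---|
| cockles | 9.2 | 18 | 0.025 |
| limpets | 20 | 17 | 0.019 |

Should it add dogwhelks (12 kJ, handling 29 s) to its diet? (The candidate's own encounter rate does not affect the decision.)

Yes

Intake rate on the current diet: R = (0.025×9.2 + 0.019×20) / (1 + 0.025×18 + 0.019×17) = 0.61/1.773 = 0.344 kJ/s.
Profitability of dogwhelks: 12/29 = 0.4138 kJ/s.
0.4138 > 0.344, so adding dogwhelks raises the average — include it.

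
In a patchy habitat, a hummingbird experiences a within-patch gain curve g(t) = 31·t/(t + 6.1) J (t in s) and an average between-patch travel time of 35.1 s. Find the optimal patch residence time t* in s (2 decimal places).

Maximise g(t)/(T+t): set derivative to zero → g'(t)(T+t) = g(t).
g'(t) = 31·6.1/(t + 6.1)². Setting 31·6.1/(t+6.1)² = 31t/[(t+6.1)(35.1+t)] gives 6.1(35.1+t) = t(t+6.1), so t² = 6.1×35.1 = 214.1.
t* = √214.1 = 14.63 s.

14.63 s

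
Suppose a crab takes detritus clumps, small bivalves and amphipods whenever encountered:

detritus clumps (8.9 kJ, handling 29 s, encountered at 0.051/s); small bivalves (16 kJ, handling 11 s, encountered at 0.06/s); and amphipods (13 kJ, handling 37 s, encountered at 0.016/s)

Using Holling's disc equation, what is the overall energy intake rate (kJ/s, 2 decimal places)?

0.43 kJ/s

R = Σλ_iE_i / (1 + Σλ_ih_i)
Numerator: 0.051×8.9 + 0.06×16 + 0.016×13 = 1.622
Denominator: 1 + 0.051×29 + 0.06×11 + 0.016×37 = 3.731
R = 1.622/3.731 = 0.4347 kJ/s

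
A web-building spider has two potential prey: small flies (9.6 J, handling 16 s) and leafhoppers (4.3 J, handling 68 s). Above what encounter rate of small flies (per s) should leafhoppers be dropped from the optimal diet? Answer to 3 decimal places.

0.007 per s

The zero-one rule: include leafhoppers iff E₂/h₂ > λE₁/(1+λh₁). Equality gives the switch point.
λE₁h₂ = E₂ + λE₂h₁ ⇒ λ = E₂/(E₁h₂ − E₂h₁) = 4.3/(652.8 − 68.8) = 0.007363 per s.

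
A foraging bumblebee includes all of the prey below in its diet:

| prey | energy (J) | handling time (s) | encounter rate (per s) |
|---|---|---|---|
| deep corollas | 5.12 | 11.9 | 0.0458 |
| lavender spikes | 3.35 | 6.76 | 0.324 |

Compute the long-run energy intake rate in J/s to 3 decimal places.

0.353 J/s

Energy encountered per unit search time: 0.0458×5.12 + 0.324×3.35 = 1.32 J/s.
Handling time per unit search time: 0.0458×11.9 + 0.324×6.76 = 2.735.
Rate = 1.32/(1 + 2.735) = 0.3534 J/s.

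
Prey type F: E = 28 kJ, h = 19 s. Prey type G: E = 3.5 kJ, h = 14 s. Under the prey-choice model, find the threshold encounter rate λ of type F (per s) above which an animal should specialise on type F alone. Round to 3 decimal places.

The zero-one rule: include type G iff E₂/h₂ > λE₁/(1+λh₁). Equality gives the switch point.
λE₁h₂ = E₂ + λE₂h₁ ⇒ λ = E₂/(E₁h₂ − E₂h₁) = 3.5/(392 − 66.5) = 0.01075 per s.

0.011 per s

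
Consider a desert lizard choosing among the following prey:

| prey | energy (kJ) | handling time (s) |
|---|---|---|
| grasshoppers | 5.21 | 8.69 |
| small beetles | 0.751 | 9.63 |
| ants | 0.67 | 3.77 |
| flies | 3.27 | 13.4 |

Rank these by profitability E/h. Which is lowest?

In descending order of E/h:
grasshoppers: 5.21/8.69 = 0.6 kJ/s
flies: 3.27/13.4 = 0.244 kJ/s
ants: 0.67/3.77 = 0.178 kJ/s
small beetles: 0.751/9.63 = 0.078 kJ/s

small beetles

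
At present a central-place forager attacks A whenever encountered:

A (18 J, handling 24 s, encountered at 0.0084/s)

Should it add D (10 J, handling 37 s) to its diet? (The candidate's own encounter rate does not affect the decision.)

Yes

Intake rate on the current diet: R = (0.0084×18) / (1 + 0.0084×24) = 0.1512/1.202 = 0.1258 J/s.
Profitability of D: 10/37 = 0.2703 J/s.
0.2703 > 0.1258, so adding D raises the average — include it.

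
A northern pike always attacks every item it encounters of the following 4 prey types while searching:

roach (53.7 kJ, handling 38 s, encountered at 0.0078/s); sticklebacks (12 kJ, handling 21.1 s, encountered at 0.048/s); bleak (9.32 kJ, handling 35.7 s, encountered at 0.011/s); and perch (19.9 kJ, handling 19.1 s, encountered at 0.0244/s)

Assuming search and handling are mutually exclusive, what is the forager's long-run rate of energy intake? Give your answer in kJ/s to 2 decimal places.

R = Σλ_iE_i / (1 + Σλ_ih_i)
Numerator: 0.0078×53.7 + 0.048×12 + 0.011×9.32 + 0.0244×19.9 = 1.583
Denominator: 1 + 0.0078×38 + 0.048×21.1 + 0.011×35.7 + 0.0244×19.1 = 3.168
R = 1.583/3.168 = 0.4997 kJ/s

0.50 kJ/s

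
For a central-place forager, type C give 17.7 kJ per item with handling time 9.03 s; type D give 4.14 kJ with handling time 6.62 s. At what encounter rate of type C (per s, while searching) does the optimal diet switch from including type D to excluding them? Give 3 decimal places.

At the threshold, the rate on type C alone equals the profitability of type D: λ·17.7/(1 + λ·9.03) = 4.14/6.62 = 0.6254.
Rearranging, λ(17.7 − 0.6254×9.03) = 0.6254, so λ = 0.6254/12.05 = 0.05189 per s.

0.052 per s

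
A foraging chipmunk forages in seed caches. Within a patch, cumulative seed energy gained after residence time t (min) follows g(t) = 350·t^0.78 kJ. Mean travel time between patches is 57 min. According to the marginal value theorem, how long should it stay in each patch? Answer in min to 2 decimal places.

By the marginal value theorem, leave when the instantaneous gain rate g'(t) equals the habitat-wide average g(t)/(T + t).
g'(t) = 0.78·350·t^-0.22. Setting 0.78·350·t^-0.22 = 350·t^0.78/(57+t) gives 0.78(57+t) = t, so 0.22·t = 0.78×57.
t* = 0.78×57/0.22 = 202.1 min.

202.09 min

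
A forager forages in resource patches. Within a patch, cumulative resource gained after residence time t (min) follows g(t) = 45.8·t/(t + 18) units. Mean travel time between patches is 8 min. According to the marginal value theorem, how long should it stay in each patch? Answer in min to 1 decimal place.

12.0 min

Maximise g(t)/(T+t): set derivative to zero → g'(t)(T+t) = g(t).
g'(t) = 45.8·18/(t + 18)². Setting 45.8·18/(t+18)² = 45.8t/[(t+18)(8+t)] gives 18(8+t) = t(t+18), so t² = 18×8 = 144.
t* = √144 = 12 min.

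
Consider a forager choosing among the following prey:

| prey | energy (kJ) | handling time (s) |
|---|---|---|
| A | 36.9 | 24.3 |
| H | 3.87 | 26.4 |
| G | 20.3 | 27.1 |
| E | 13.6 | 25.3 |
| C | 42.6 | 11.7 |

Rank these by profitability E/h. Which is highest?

C

Profitability E/h (kJ/s): A = 36.9/24.3 = 1.52, H = 3.87/26.4 = 0.147, G = 20.3/27.1 = 0.749, E = 13.6/25.3 = 0.538, C = 42.6/11.7 = 3.64.
Ranked: C > A > G > E > H.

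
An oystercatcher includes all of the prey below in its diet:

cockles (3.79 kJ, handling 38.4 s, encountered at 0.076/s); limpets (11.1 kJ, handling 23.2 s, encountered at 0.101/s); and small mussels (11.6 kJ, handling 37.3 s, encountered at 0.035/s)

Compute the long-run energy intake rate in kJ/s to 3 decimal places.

R = Σλ_iE_i / (1 + Σλ_ih_i)
Numerator: 0.076×3.79 + 0.101×11.1 + 0.035×11.6 = 1.815
Denominator: 1 + 0.076×38.4 + 0.101×23.2 + 0.035×37.3 = 7.567
R = 1.815/7.567 = 0.2399 kJ/s

0.240 kJ/s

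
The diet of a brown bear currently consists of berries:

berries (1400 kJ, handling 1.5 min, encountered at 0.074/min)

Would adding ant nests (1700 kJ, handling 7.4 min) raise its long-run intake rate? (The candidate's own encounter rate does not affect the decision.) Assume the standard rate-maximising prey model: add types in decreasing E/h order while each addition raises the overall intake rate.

Current rate: (0.074×1400)/(1 + 0.074×1.5) = 93.25 kJ/min.
Profitability of ant nests: 1700/7.4 = 229.7 kJ/min.
Since 229.7 > R, including ant nests increases the long-run rate.

Yes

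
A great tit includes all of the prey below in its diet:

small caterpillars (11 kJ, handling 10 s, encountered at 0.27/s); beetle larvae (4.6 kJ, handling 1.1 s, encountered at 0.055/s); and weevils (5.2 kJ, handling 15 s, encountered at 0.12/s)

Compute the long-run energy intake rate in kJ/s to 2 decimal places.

0.69 kJ/s

R = Σλ_iE_i / (1 + Σλ_ih_i)
Numerator: 0.27×11 + 0.055×4.6 + 0.12×5.2 = 3.847
Denominator: 1 + 0.27×10 + 0.055×1.1 + 0.12×15 = 5.561
R = 3.847/5.561 = 0.6918 kJ/s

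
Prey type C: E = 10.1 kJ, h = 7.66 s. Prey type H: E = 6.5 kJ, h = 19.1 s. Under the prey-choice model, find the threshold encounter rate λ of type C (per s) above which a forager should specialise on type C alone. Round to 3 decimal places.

At the threshold, the rate on type C alone equals the profitability of type H: λ·10.1/(1 + λ·7.66) = 6.5/19.1 = 0.3403.
Rearranging, λ(10.1 − 0.3403×7.66) = 0.3403, so λ = 0.3403/7.493 = 0.04542 per s.

0.045 per s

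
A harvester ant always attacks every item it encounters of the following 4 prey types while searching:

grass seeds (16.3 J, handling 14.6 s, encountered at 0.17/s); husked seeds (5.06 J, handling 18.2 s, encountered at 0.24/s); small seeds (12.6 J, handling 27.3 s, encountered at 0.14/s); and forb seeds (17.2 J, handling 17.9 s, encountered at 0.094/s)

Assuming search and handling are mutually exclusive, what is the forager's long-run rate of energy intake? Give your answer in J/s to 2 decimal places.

R = (0.17×16.3 + 0.24×5.06 + 0.14×12.6 + 0.094×17.2) / (1 + 0.17×14.6 + 0.24×18.2 + 0.14×27.3 + 0.094×17.9) = 7.366/13.35 = 0.5516 J/s.

0.55 J/s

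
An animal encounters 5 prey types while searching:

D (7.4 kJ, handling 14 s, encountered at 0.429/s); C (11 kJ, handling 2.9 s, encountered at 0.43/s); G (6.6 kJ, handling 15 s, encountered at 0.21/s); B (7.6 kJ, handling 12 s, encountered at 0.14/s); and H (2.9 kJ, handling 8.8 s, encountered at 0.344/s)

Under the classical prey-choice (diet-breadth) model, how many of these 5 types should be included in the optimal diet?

Profitabilities (E/h, kJ/s): C 3.79, B 0.633, D 0.529, G 0.44, H 0.33. Add prey in this order while the next type's profitability exceeds the intake rate on those already taken.
Rate on top 1: 2.105. B: 0.633 < 2.105 → exclude; stop.
Optimal diet: C — 1 of 5 types.

1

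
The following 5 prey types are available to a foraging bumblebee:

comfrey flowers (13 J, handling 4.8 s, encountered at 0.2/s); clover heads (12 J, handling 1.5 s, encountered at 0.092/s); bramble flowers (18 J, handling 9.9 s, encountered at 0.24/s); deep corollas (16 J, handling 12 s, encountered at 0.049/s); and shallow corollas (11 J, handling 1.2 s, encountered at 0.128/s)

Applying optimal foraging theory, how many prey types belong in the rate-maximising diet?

3

E/h in descending order: shallow corollas 9.17, clover heads 8, comfrey flowers 2.71, bramble flowers 1.82, deep corollas 1.33 J/s. The optimal diet is the largest prefix of this list for which every included type satisfies E_i/h_i > R on the types above it.
Rate on top 1: 1.221. clover heads: 8 > 1.221 → include.
Rate on top 2: 1.945. comfrey flowers: 2.71 > 1.945 → include.
Rate on top 3: 2.27. bramble flowers: 1.82 < 2.27 → exclude; stop.
Optimal diet: shallow corollas, clover heads, comfrey flowers — 3 of 5 types.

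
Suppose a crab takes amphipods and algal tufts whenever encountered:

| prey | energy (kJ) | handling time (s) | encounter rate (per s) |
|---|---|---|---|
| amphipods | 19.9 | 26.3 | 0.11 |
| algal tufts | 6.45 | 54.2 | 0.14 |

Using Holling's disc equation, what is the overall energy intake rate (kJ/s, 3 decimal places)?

R = (0.11×19.9 + 0.14×6.45) / (1 + 0.11×26.3 + 0.14×54.2) = 3.092/11.48 = 0.2693 kJ/s.

0.269 kJ/s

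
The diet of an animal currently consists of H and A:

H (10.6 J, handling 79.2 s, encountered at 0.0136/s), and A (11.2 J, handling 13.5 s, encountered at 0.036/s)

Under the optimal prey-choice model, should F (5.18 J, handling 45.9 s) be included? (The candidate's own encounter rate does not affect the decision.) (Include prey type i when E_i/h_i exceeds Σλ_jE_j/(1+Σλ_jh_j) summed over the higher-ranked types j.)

Current rate: (0.0136×10.6 + 0.036×11.2)/(1 + 0.0136×79.2 + 0.036×13.5) = 0.2136 J/s.
F: E/h = 5.18/45.9 = 0.1129 J/s.
Since 0.1129 < R, time spent handling F is better spent searching.

No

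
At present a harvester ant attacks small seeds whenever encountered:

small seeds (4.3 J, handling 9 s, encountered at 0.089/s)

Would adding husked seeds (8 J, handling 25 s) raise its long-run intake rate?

Yes

On small seeds alone, R = ΣλE/(1+Σλh) = 0.3827/1.801 = 0.2125 J/s.
husked seeds: E/h = 8/25 = 0.32 J/s.
Since 0.32 > R, including husked seeds increases the long-run rate.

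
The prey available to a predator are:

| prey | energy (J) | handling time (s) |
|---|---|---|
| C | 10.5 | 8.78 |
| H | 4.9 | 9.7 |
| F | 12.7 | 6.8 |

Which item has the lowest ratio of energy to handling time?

Profitability E/h (J/s): C = 10.5/8.78 = 1.2, H = 4.9/9.7 = 0.505, F = 12.7/6.8 = 1.87.
Ranked: F > C > H.

H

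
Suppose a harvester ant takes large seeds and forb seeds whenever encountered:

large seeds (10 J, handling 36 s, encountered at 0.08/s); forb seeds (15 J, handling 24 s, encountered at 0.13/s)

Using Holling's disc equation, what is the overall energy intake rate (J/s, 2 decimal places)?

R = Σλ_iE_i / (1 + Σλ_ih_i)
Numerator: 0.08×10 + 0.13×15 = 2.75
Denominator: 1 + 0.08×36 + 0.13×24 = 7
R = 2.75/7 = 0.3929 J/s

0.39 J/s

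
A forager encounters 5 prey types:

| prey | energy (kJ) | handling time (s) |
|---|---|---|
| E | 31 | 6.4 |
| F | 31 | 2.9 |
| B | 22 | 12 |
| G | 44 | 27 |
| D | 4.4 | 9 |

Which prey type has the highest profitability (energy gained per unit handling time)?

F

In descending order of E/h:
F: 31/2.9 = 10.7 kJ/s
E: 31/6.4 = 4.84 kJ/s
B: 22/12 = 1.83 kJ/s
G: 44/27 = 1.63 kJ/s
D: 4.4/9 = 0.489 kJ/s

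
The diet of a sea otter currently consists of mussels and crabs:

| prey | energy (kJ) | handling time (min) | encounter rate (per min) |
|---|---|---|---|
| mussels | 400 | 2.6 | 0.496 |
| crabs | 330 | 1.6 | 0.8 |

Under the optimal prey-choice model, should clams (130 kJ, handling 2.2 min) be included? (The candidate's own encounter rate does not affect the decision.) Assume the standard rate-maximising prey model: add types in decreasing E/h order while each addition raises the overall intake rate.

No

Current rate: (0.496×400 + 0.8×330)/(1 + 0.496×2.6 + 0.8×1.6) = 129.5 kJ/min.
Profitability of clams: 130/2.2 = 59.09 kJ/min.
59.09 < 129.5, so adding clams would lower the average — exclude it.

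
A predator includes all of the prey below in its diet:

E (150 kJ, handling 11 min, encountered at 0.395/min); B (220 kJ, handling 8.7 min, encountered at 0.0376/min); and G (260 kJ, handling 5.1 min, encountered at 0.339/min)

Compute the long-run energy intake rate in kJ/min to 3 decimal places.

21.033 kJ/min

Energy encountered per unit search time: 0.395×150 + 0.0376×220 + 0.339×260 = 155.7 kJ/min.
Handling time per unit search time: 0.395×11 + 0.0376×8.7 + 0.339×5.1 = 6.401.
Rate = 155.7/(1 + 6.401) = 21.03 kJ/min.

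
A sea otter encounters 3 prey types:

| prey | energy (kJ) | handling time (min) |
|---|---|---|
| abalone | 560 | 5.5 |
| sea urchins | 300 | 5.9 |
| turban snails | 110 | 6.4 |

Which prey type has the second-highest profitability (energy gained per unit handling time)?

In descending order of E/h:
abalone: 560/5.5 = 102 kJ/min
sea urchins: 300/5.9 = 50.8 kJ/min
turban snails: 110/6.4 = 17.2 kJ/min

sea urchins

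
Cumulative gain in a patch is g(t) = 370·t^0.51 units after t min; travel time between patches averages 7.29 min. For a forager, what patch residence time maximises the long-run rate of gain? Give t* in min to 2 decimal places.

By the marginal value theorem, leave when the instantaneous gain rate g'(t) equals the habitat-wide average g(t)/(T + t).
g'(t) = 0.51·370·t^-0.49. Setting 0.51·370·t^-0.49 = 370·t^0.51/(7.29+t) gives 0.51(7.29+t) = t, so 0.49·t = 0.51×7.29.
t* = 0.51×7.29/0.49 = 7.588 min.

7.59 min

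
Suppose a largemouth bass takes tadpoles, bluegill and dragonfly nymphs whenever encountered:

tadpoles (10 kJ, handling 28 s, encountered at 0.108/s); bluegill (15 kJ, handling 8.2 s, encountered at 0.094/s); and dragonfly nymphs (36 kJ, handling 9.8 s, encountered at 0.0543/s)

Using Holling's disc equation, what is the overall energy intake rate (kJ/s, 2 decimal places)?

R = Σλ_iE_i / (1 + Σλ_ih_i)
Numerator: 0.108×10 + 0.094×15 + 0.0543×36 = 4.445
Denominator: 1 + 0.108×28 + 0.094×8.2 + 0.0543×9.8 = 5.327
R = 4.445/5.327 = 0.8344 kJ/s

0.83 kJ/s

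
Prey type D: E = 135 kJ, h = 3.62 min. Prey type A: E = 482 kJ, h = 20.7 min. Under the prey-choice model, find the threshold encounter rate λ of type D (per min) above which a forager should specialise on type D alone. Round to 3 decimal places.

The zero-one rule: include type A iff E₂/h₂ > λE₁/(1+λh₁). Equality gives the switch point.
λE₁h₂ = E₂ + λE₂h₁ ⇒ λ = E₂/(E₁h₂ − E₂h₁) = 482/(2794 − 1745) = 0.4592 per min.

0.459 per min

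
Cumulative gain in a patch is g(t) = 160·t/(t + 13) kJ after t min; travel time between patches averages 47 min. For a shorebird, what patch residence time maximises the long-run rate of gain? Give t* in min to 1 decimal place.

24.7 min

By the marginal value theorem, leave when the instantaneous gain rate g'(t) equals the habitat-wide average g(t)/(T + t).
g'(t) = 160·13/(t + 13)². Setting 160·13/(t+13)² = 160t/[(t+13)(47+t)] gives 13(47+t) = t(t+13), so t² = 13×47 = 611.
t* = √611 = 24.72 min.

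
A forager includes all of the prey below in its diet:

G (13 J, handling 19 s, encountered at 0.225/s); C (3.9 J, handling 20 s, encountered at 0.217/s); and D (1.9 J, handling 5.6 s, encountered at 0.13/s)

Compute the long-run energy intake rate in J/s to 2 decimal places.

0.39 J/s

R = Σλ_iE_i / (1 + Σλ_ih_i)
Numerator: 0.225×13 + 0.217×3.9 + 0.13×1.9 = 4.018
Denominator: 1 + 0.225×19 + 0.217×20 + 0.13×5.6 = 10.34
R = 4.018/10.34 = 0.3885 J/s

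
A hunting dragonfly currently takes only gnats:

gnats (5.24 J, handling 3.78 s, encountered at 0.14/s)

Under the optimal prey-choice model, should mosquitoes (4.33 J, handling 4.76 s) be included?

Current rate: (0.14×5.24)/(1 + 0.14×3.78) = 0.4797 J/s.
mosquitoes: E/h = 4.33/4.76 = 0.9097 J/s.
0.9097 > 0.4797, so adding mosquitoes raises the average — include it.

Yes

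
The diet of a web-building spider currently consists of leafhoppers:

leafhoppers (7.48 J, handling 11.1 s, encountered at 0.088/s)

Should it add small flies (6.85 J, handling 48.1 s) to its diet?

No

Intake rate on the current diet: R = (0.088×7.48) / (1 + 0.088×11.1) = 0.6582/1.977 = 0.333 J/s.
small flies: E/h = 6.85/48.1 = 0.1424 J/s.
Since 0.1424 < R, time spent handling small flies is better spent searching.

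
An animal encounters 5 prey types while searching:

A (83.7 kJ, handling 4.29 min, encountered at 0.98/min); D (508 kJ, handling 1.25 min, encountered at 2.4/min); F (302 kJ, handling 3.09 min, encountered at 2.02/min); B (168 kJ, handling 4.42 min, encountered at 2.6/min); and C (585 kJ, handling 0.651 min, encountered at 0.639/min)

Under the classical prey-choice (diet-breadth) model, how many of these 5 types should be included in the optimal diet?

Profitabilities (E/h, kJ/min): C 899, D 406, F 97.7, B 38, A 19.5. Add prey in this order while the next type's profitability exceeds the intake rate on those already taken.
Rate on top 1: 264. D: 406 > 264 → include.
Rate on top 2: 360.7. F: 97.7 < 360.7 → exclude; stop.
Optimal diet: C, D — 2 of 5 types.

2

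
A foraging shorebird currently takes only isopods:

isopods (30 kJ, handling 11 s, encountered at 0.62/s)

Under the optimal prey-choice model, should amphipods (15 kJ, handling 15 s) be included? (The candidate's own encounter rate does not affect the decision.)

No

Current rate: (0.62×30)/(1 + 0.62×11) = 2.379 kJ/s.
amphipods: E/h = 15/15 = 1 kJ/s.
Since 1 < R, time spent handling amphipods is better spent searching.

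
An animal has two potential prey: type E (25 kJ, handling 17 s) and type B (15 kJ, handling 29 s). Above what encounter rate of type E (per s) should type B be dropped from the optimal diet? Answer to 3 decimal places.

0.032 per s

At the threshold, the rate on type E alone equals the profitability of type B: λ·25/(1 + λ·17) = 15/29 = 0.5172.
Rearranging, λ(25 − 0.5172×17) = 0.5172, so λ = 0.5172/16.21 = 0.03191 per s.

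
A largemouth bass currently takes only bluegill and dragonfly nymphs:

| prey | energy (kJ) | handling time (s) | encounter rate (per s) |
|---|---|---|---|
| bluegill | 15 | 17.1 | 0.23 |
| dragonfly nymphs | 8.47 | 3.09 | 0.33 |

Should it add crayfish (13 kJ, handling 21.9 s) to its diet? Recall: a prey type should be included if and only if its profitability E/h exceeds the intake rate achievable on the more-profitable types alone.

Current rate: (0.23×15 + 0.33×8.47)/(1 + 0.23×17.1 + 0.33×3.09) = 1.049 kJ/s.
crayfish: E/h = 13/21.9 = 0.5936 kJ/s.
0.5936 < 1.049, so adding crayfish would lower the average — exclude it.

No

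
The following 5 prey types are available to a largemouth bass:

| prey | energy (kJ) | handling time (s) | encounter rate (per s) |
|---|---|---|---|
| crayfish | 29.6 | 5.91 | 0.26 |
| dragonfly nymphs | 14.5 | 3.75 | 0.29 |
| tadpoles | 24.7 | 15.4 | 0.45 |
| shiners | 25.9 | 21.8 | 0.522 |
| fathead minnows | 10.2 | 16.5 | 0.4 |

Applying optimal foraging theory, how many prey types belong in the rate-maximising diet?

2

Rank by E/h (kJ/s): crayfish 5.01, dragonfly nymphs 3.87, tadpoles 1.6, shiners 1.19, fathead minnows 0.618. Include each in turn until the next type's E/h falls below the running intake rate.
Rate on top 1: 3.034. dragonfly nymphs: 3.87 > 3.034 → include.
Rate on top 2: 3.284. tadpoles: 1.6 < 3.284 → exclude; stop.
Optimal diet: crayfish, dragonfly nymphs — 2 of 5 types.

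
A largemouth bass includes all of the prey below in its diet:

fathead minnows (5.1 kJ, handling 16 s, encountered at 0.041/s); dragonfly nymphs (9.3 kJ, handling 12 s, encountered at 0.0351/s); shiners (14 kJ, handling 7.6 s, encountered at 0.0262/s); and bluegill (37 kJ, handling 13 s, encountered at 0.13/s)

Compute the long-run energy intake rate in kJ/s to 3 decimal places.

R = (0.041×5.1 + 0.0351×9.3 + 0.0262×14 + 0.13×37) / (1 + 0.041×16 + 0.0351×12 + 0.0262×7.6 + 0.13×13) = 5.712/3.966 = 1.44 kJ/s.

1.440 kJ/s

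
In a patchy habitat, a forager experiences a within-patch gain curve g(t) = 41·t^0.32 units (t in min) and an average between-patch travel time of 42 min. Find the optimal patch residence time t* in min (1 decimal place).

By the marginal value theorem, leave when the instantaneous gain rate g'(t) equals the habitat-wide average g(t)/(T + t).
g'(t) = 0.32·41·t^-0.68. Setting 0.32·41·t^-0.68 = 41·t^0.32/(42+t) gives 0.32(42+t) = t, so 0.68·t = 0.32×42.
t* = 0.32×42/0.68 = 19.76 min.

19.8 min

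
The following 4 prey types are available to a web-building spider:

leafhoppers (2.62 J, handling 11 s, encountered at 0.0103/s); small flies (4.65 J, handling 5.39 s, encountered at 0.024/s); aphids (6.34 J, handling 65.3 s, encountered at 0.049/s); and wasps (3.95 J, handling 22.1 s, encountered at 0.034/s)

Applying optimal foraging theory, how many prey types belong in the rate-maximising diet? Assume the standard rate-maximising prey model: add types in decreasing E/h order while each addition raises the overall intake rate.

Profitabilities (E/h, J/s): small flies 0.863, leafhoppers 0.238, wasps 0.179, aphids 0.0971. Add prey in this order while the next type's profitability exceeds the intake rate on those already taken.
Rate on top 1: 0.09882. leafhoppers: 0.238 > 0.09882 → include.
Rate on top 2: 0.1115. wasps: 0.179 > 0.1115 → include.
Rate on top 3: 0.1368. aphids: 0.0971 < 0.1368 → exclude; stop.
Optimal diet: small flies, leafhoppers, wasps — 3 of 4 types.

3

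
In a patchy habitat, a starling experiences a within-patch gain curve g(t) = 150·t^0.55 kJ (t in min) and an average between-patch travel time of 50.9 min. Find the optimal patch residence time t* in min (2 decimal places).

Maximise g(t)/(T+t): set derivative to zero → g'(t)(T+t) = g(t).
g'(t) = 0.55·150·t^-0.45. Setting 0.55·150·t^-0.45 = 150·t^0.55/(50.9+t) gives 0.55(50.9+t) = t, so 0.45·t = 0.55×50.9.
t* = 0.55×50.9/0.45 = 62.21 min.

62.21 min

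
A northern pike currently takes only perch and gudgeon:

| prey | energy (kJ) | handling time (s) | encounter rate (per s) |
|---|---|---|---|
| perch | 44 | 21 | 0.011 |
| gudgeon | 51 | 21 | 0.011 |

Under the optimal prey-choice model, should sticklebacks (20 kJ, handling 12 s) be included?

Yes

On perch and gudgeon alone, R = ΣλE/(1+Σλh) = 1.045/1.462 = 0.7148 kJ/s.
Profitability of sticklebacks: 20/12 = 1.667 kJ/s.
1.667 > 0.7148, so adding sticklebacks raises the average — include it.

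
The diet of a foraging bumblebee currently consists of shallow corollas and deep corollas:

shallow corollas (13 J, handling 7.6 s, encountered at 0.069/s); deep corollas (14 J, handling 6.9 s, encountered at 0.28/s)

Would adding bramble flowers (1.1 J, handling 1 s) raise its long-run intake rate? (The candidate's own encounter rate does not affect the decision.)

No

Intake rate on the current diet: R = (0.069×13 + 0.28×14) / (1 + 0.069×7.6 + 0.28×6.9) = 4.817/3.456 = 1.394 J/s.
bramble flowers: E/h = 1.1/1 = 1.1 J/s.
1.1 < 1.394, so adding bramble flowers would lower the average — exclude it.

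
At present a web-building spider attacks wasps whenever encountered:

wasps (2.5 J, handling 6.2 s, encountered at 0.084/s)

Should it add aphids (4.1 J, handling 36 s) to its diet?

Current rate: (0.084×2.5)/(1 + 0.084×6.2) = 0.1381 J/s.
Profitability of aphids: 4.1/36 = 0.1139 J/s.
0.1139 < 0.1381, so adding aphids would lower the average — exclude it.

No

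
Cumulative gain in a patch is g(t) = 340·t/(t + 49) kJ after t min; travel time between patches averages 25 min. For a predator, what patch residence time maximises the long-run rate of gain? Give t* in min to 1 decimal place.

35.0 min

Maximise g(t)/(T+t): set derivative to zero → g'(t)(T+t) = g(t).
g'(t) = 340·49/(t + 49)². Setting 340·49/(t+49)² = 340t/[(t+49)(25+t)] gives 49(25+t) = t(t+49), so t² = 49×25 = 1225.
t* = √1225 = 35 min.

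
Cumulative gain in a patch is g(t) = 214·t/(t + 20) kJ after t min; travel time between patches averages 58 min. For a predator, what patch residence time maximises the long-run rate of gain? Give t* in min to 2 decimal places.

Optimal t* satisfies g'(t*) = g(t*)/(T + t*).
g'(t) = 214·20/(t + 20)². Setting 214·20/(t+20)² = 214t/[(t+20)(58+t)] gives 20(58+t) = t(t+20), so t² = 20×58 = 1160.
t* = √1160 = 34.06 min.

34.06 min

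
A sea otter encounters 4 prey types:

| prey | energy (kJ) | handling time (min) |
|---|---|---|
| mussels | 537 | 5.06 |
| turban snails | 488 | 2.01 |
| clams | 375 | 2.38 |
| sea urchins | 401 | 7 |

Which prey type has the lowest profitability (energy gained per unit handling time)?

Profitability E/h (kJ/min): mussels = 537/5.06 = 106, turban snails = 488/2.01 = 243, clams = 375/2.38 = 158, sea urchins = 401/7 = 57.3.
Ranked: turban snails > clams > mussels > sea urchins.

sea urchins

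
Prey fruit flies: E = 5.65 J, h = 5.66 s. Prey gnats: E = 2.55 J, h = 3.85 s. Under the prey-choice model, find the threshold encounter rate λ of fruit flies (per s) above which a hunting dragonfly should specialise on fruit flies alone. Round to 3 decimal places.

At the threshold, the rate on fruit flies alone equals the profitability of gnats: λ·5.65/(1 + λ·5.66) = 2.55/3.85 = 0.6623.
Rearranging, λ(5.65 − 0.6623×5.66) = 0.6623, so λ = 0.6623/1.901 = 0.3484 per s.

0.348 per s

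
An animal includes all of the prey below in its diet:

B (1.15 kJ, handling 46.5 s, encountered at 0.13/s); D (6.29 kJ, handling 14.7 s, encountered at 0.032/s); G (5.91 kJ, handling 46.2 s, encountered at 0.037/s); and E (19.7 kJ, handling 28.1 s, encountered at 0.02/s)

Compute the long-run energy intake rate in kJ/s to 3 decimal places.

R = (0.13×1.15 + 0.032×6.29 + 0.037×5.91 + 0.02×19.7) / (1 + 0.13×46.5 + 0.032×14.7 + 0.037×46.2 + 0.02×28.1) = 0.9635/9.787 = 0.09844 kJ/s.

0.098 kJ/s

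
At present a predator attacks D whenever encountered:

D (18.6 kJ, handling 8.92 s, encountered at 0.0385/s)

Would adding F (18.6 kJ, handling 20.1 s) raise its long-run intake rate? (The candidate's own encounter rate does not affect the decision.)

On D alone, R = ΣλE/(1+Σλh) = 0.7161/1.343 = 0.533 kJ/s.
F: E/h = 18.6/20.1 = 0.9254 kJ/s.
Since 0.9254 > R, including F increases the long-run rate.

Yes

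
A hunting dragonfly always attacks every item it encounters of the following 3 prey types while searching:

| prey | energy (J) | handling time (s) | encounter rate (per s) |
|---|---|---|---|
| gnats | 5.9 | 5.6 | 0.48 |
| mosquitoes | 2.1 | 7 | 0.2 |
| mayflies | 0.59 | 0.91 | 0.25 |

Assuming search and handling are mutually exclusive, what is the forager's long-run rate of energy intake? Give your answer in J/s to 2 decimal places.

0.64 J/s

Energy encountered per unit search time: 0.48×5.9 + 0.2×2.1 + 0.25×0.59 = 3.399 J/s.
Handling time per unit search time: 0.48×5.6 + 0.2×7 + 0.25×0.91 = 4.316.
Rate = 3.399/(1 + 4.316) = 0.6395 J/s.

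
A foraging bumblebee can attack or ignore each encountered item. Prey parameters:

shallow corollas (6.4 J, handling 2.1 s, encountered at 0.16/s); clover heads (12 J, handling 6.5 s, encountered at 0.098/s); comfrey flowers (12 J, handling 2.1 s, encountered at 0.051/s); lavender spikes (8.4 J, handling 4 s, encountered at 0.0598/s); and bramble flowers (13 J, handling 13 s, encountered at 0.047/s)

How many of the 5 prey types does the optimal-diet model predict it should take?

E/h in descending order: comfrey flowers 5.71, shallow corollas 3.05, lavender spikes 2.1, clover heads 1.85, bramble flowers 1 J/s. The optimal diet is the largest prefix of this list for which every included type satisfies E_i/h_i > R on the types above it.
Rate on top 1: 0.5528. shallow corollas: 3.05 > 0.5528 → include.
Rate on top 2: 1.134. lavender spikes: 2.1 > 1.134 → include.
Rate on top 3: 1.271. clover heads: 1.85 > 1.271 → include.
Rate on top 4: 1.429. bramble flowers: 1 < 1.429 → exclude; stop.
Optimal diet: comfrey flowers, shallow corollas, lavender spikes, clover heads — 4 of 5 types.

4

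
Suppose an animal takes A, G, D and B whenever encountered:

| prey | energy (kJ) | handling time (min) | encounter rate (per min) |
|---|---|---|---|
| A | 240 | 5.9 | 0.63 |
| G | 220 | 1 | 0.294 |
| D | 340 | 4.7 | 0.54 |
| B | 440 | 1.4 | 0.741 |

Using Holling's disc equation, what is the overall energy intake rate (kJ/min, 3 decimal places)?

Energy encountered per unit search time: 0.63×240 + 0.294×220 + 0.54×340 + 0.741×440 = 725.5 kJ/min.
Handling time per unit search time: 0.63×5.9 + 0.294×1 + 0.54×4.7 + 0.741×1.4 = 7.586.
Rate = 725.5/(1 + 7.586) = 84.5 kJ/min.

84.496 kJ/min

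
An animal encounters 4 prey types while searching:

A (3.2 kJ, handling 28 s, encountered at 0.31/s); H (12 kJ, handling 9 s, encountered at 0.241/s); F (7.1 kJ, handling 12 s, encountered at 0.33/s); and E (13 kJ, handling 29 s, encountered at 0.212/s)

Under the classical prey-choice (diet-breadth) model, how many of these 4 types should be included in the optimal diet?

Profitabilities (E/h, kJ/s): H 1.33, F 0.592, E 0.448, A 0.114. Add prey in this order while the next type's profitability exceeds the intake rate on those already taken.
Rate on top 1: 0.9126. F: 0.592 < 0.9126 → exclude; stop.
Optimal diet: H — 1 of 4 types.

1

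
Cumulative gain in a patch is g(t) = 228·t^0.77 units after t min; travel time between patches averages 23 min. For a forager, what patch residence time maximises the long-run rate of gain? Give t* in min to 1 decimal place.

77.0 min

Optimal t* satisfies g'(t*) = g(t*)/(T + t*).
g'(t) = 0.77·228·t^-0.23. Setting 0.77·228·t^-0.23 = 228·t^0.77/(23+t) gives 0.77(23+t) = t, so 0.23·t = 0.77×23.
t* = 0.77×23/0.23 = 77 min.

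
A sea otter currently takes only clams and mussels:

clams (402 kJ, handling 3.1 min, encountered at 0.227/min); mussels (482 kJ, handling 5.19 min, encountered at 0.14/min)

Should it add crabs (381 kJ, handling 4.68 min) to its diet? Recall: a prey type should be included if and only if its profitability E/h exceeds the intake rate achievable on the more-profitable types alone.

Current rate: (0.227×402 + 0.14×482)/(1 + 0.227×3.1 + 0.14×5.19) = 65.31 kJ/min.
Profitability of crabs: 381/4.68 = 81.41 kJ/min.
81.41 > 65.31, so adding crabs raises the average — include it.

Yes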